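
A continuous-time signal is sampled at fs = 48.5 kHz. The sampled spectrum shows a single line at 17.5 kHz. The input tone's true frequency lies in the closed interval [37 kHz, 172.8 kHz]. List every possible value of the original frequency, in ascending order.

66 kHz, 79.5 kHz, 114.5 kHz, 128 kHz, 163 kHz

Frequencies that alias to 17.5 kHz are k·fs ± 17.5 kHz for integer k ≥ 0.
k=0: 17.5 kHz.
k=1: 31 kHz, 66 kHz.
k=2: 79.5 kHz, 114.5 kHz.
k=3: 128 kHz, 163 kHz.
k=4: 176.5 kHz, 211.5 kHz.
Within [37 kHz, 172.8 kHz]: 66 kHz, 79.5 kHz, 114.5 kHz, 128 kHz, 163 kHz.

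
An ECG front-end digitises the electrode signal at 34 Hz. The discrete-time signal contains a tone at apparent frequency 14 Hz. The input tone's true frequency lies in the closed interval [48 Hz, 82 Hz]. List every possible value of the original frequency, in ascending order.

48 Hz, 54 Hz, 82 Hz

Frequencies that alias to 14 Hz are k·fs ± 14 Hz for integer k ≥ 0.
k=0: 14 Hz.
k=1: 20 Hz, 48 Hz.
k=2: 54 Hz, 82 Hz.
k=3: 88 Hz, 116 Hz.
Within [48 Hz, 82 Hz]: 48 Hz, 54 Hz, 82 Hz.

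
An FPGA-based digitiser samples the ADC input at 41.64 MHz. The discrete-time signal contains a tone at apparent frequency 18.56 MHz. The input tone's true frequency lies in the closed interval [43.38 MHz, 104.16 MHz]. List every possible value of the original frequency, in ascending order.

60.2 MHz, 64.72 MHz, 101.84 MHz

Frequencies that alias to 18.56 MHz are k·fs ± 18.56 MHz for integer k ≥ 0.
k=0: 18.56 MHz.
k=1: 23.08 MHz, 60.2 MHz.
k=2: 64.72 MHz, 101.84 MHz.
k=3: 106.36 MHz, 143.48 MHz.
Within [43.38 MHz, 104.16 MHz]: 60.2 MHz, 64.72 MHz, 101.84 MHz.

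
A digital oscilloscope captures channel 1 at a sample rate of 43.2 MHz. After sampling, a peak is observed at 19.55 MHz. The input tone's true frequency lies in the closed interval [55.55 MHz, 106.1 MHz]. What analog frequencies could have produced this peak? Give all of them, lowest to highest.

62.75 MHz, 66.85 MHz, 105.95 MHz

Frequencies that alias to 19.55 MHz are k·fs ± 19.55 MHz for integer k ≥ 0.
k=0: 19.55 MHz.
k=1: 23.65 MHz, 62.75 MHz.
k=2: 66.85 MHz, 105.95 MHz.
k=3: 110.05 MHz, 149.15 MHz.
Within [55.55 MHz, 106.1 MHz]: 62.75 MHz, 66.85 MHz, 105.95 MHz.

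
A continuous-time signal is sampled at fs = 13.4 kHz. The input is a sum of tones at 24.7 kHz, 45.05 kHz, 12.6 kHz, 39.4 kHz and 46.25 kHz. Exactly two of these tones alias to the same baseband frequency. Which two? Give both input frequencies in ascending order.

12.6 kHz, 39.4 kHz

fs/2 = 6.7 kHz.
24.7 kHz mod fs = 11.3 kHz.
11.3 kHz > fs/2 = 6.7 kHz, folds to fs − 11.3 kHz = 2.1 kHz.
45.05 kHz mod fs = 4.85 kHz.
4.85 kHz ≤ fs/2 = 6.7 kHz, appears at 4.85 kHz.
12.6 kHz > fs/2 = 6.7 kHz, folds to fs − 12.6 kHz = 0.8 kHz.
39.4 kHz mod fs = 12.6 kHz.
12.6 kHz > fs/2 = 6.7 kHz, folds to fs − 12.6 kHz = 0.8 kHz.
46.25 kHz mod fs = 6.05 kHz.
6.05 kHz ≤ fs/2 = 6.7 kHz, appears at 6.05 kHz.
12.6 kHz and 39.4 kHz both map to 0.8 kHz.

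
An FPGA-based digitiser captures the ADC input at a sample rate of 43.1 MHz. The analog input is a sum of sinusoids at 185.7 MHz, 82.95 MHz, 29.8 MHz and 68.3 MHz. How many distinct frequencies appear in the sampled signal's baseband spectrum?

fs/2 = 21.55 MHz.
185.7 MHz mod fs = 13.3 MHz.
13.3 MHz ≤ fs/2 = 21.55 MHz, appears at 13.3 MHz.
82.95 MHz mod fs = 39.85 MHz.
39.85 MHz > fs/2 = 21.55 MHz, folds to fs − 39.85 MHz = 3.25 MHz.
29.8 MHz > fs/2 = 21.55 MHz, folds to fs − 29.8 MHz = 13.3 MHz.
68.3 MHz mod fs = 25.2 MHz.
25.2 MHz > fs/2 = 21.55 MHz, folds to fs − 25.2 MHz = 17.9 MHz.
Distinct values: {3.25 MHz, 13.3 MHz, 17.9 MHz} → 3.

3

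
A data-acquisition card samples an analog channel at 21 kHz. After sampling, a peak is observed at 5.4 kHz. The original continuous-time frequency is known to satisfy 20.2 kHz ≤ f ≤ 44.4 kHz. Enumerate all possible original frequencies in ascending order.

26.4 kHz, 36.6 kHz

Frequencies that alias to 5.4 kHz are k·fs ± 5.4 kHz for integer k ≥ 0.
k=0: 5.4 kHz.
k=1: 15.6 kHz, 26.4 kHz.
k=2: 36.6 kHz, 47.4 kHz.
k=3: 57.6 kHz, 68.4 kHz.
Within [20.2 kHz, 44.4 kHz]: 26.4 kHz, 36.6 kHz.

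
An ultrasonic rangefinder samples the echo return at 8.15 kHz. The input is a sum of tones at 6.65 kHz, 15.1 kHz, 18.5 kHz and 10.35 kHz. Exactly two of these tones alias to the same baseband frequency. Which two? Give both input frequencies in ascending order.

10.35 kHz, 18.5 kHz

fs/2 = 4.075 kHz.
6.65 kHz > fs/2 = 4.075 kHz, folds to fs − 6.65 kHz = 1.5 kHz.
15.1 kHz mod fs = 6.95 kHz.
6.95 kHz > fs/2 = 4.075 kHz, folds to fs − 6.95 kHz = 1.2 kHz.
18.5 kHz mod fs = 2.2 kHz.
2.2 kHz ≤ fs/2 = 4.075 kHz, appears at 2.2 kHz.
10.35 kHz mod fs = 2.2 kHz.
2.2 kHz ≤ fs/2 = 4.075 kHz, appears at 2.2 kHz.
10.35 kHz and 18.5 kHz both map to 2.2 kHz.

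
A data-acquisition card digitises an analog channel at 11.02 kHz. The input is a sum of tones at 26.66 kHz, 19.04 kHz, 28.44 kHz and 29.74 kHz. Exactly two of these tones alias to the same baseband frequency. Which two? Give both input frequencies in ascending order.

fs/2 = 5.51 kHz.
26.66 kHz mod fs = 4.62 kHz.
4.62 kHz ≤ fs/2 = 5.51 kHz, appears at 4.62 kHz.
19.04 kHz mod fs = 8.02 kHz.
8.02 kHz > fs/2 = 5.51 kHz, folds to fs − 8.02 kHz = 3 kHz.
28.44 kHz mod fs = 6.4 kHz.
6.4 kHz > fs/2 = 5.51 kHz, folds to fs − 6.4 kHz = 4.62 kHz.
29.74 kHz mod fs = 7.7 kHz.
7.7 kHz > fs/2 = 5.51 kHz, folds to fs − 7.7 kHz = 3.32 kHz.
26.66 kHz and 28.44 kHz both map to 4.62 kHz.

26.66 kHz, 28.44 kHz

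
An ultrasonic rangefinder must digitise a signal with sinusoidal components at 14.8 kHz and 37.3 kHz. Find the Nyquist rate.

74.6 kHz

Highest-frequency component: 37.3 kHz.
Nyquist rate = 2 × 37.3 kHz = 74.6 kHz.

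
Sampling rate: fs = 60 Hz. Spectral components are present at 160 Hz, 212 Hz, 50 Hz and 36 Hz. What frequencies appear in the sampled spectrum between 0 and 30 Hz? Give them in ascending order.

fs/2 = 30 Hz.
160 Hz mod fs = 40 Hz.
40 Hz > fs/2 = 30 Hz, folds to fs − 40 Hz = 20 Hz.
212 Hz mod fs = 32 Hz.
32 Hz > fs/2 = 30 Hz, folds to fs − 32 Hz = 28 Hz.
50 Hz > fs/2 = 30 Hz, folds to fs − 50 Hz = 10 Hz.
36 Hz > fs/2 = 30 Hz, folds to fs − 36 Hz = 24 Hz.
Distinct values: {10 Hz, 20 Hz, 24 Hz, 28 Hz}.

10 Hz, 20 Hz, 24 Hz, 28 Hz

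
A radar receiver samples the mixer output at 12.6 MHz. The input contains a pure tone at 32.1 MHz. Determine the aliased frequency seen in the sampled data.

32.1 MHz mod fs = 6.9 MHz.
6.9 MHz > fs/2 = 6.3 MHz, folds to fs − 6.9 MHz = 5.7 MHz.

5.7 MHz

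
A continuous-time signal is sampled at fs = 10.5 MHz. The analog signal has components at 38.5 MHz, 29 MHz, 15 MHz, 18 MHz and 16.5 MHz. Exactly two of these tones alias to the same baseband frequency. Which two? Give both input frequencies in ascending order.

15 MHz, 16.5 MHz

fs/2 = 5.25 MHz.
38.5 MHz mod fs = 7 MHz.
7 MHz > fs/2 = 5.25 MHz, folds to fs − 7 MHz = 3.5 MHz.
29 MHz mod fs = 8 MHz.
8 MHz > fs/2 = 5.25 MHz, folds to fs − 8 MHz = 2.5 MHz.
15 MHz mod fs = 4.5 MHz.
4.5 MHz ≤ fs/2 = 5.25 MHz, appears at 4.5 MHz.
18 MHz mod fs = 7.5 MHz.
7.5 MHz > fs/2 = 5.25 MHz, folds to fs − 7.5 MHz = 3 MHz.
16.5 MHz mod fs = 6 MHz.
6 MHz > fs/2 = 5.25 MHz, folds to fs − 6 MHz = 4.5 MHz.
15 MHz and 16.5 MHz both map to 4.5 MHz.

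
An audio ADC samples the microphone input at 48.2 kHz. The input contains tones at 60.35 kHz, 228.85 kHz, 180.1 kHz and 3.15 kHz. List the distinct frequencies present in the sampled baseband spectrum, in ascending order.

fs/2 = 24.1 kHz.
60.35 kHz mod fs = 12.15 kHz.
12.15 kHz ≤ fs/2 = 24.1 kHz, appears at 12.15 kHz.
228.85 kHz mod fs = 36.05 kHz.
36.05 kHz > fs/2 = 24.1 kHz, folds to fs − 36.05 kHz = 12.15 kHz.
180.1 kHz mod fs = 35.5 kHz.
35.5 kHz > fs/2 = 24.1 kHz, folds to fs − 35.5 kHz = 12.7 kHz.
3.15 kHz ≤ fs/2 = 24.1 kHz, passes unchanged.
Distinct values: {3.15 kHz, 12.15 kHz, 12.7 kHz}.

3.15 kHz, 12.15 kHz, 12.7 kHz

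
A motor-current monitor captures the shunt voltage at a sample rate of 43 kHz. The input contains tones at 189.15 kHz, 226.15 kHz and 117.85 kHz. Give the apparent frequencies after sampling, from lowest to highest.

fs/2 = 21.5 kHz.
189.15 kHz mod fs = 17.15 kHz.
17.15 kHz ≤ fs/2 = 21.5 kHz, appears at 17.15 kHz.
226.15 kHz mod fs = 11.15 kHz.
11.15 kHz ≤ fs/2 = 21.5 kHz, appears at 11.15 kHz.
117.85 kHz mod fs = 31.85 kHz.
31.85 kHz > fs/2 = 21.5 kHz, folds to fs − 31.85 kHz = 11.15 kHz.
Distinct values: {11.15 kHz, 17.15 kHz}.

11.15 kHz, 17.15 kHz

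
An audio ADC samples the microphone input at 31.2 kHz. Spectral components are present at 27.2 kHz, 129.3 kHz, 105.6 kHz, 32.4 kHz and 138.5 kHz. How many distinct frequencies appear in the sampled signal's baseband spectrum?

5

fs/2 = 15.6 kHz.
27.2 kHz > fs/2 = 15.6 kHz, folds to fs − 27.2 kHz = 4 kHz.
129.3 kHz mod fs = 4.5 kHz.
4.5 kHz ≤ fs/2 = 15.6 kHz, appears at 4.5 kHz.
105.6 kHz mod fs = 12 kHz.
12 kHz ≤ fs/2 = 15.6 kHz, appears at 12 kHz.
32.4 kHz mod fs = 1.2 kHz.
1.2 kHz ≤ fs/2 = 15.6 kHz, appears at 1.2 kHz.
138.5 kHz mod fs = 13.7 kHz.
13.7 kHz ≤ fs/2 = 15.6 kHz, appears at 13.7 kHz.
Distinct values: {1.2 kHz, 4 kHz, 4.5 kHz, 12 kHz, 13.7 kHz} → 5.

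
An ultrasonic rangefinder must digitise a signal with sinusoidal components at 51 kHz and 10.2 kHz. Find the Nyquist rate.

102 kHz

Highest-frequency component: 51 kHz.
Nyquist rate = 2 × 51 kHz = 102 kHz.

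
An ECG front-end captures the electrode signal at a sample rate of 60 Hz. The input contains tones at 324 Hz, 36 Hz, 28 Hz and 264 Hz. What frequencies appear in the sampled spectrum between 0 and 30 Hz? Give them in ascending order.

fs/2 = 30 Hz.
324 Hz mod fs = 24 Hz.
24 Hz ≤ fs/2 = 30 Hz, appears at 24 Hz.
36 Hz > fs/2 = 30 Hz, folds to fs − 36 Hz = 24 Hz.
28 Hz ≤ fs/2 = 30 Hz, passes unchanged.
264 Hz mod fs = 24 Hz.
24 Hz ≤ fs/2 = 30 Hz, appears at 24 Hz.
Distinct values: {24 Hz, 28 Hz}.

24 Hz, 28 Hz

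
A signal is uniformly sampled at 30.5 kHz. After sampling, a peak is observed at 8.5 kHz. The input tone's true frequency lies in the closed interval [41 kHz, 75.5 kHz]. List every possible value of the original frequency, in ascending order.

52.5 kHz, 69.5 kHz

Frequencies that alias to 8.5 kHz are k·fs ± 8.5 kHz for integer k ≥ 0.
k=0: 8.5 kHz.
k=1: 22 kHz, 39 kHz.
k=2: 52.5 kHz, 69.5 kHz.
k=3: 83 kHz, 100 kHz.
Within [41 kHz, 75.5 kHz]: 52.5 kHz, 69.5 kHz.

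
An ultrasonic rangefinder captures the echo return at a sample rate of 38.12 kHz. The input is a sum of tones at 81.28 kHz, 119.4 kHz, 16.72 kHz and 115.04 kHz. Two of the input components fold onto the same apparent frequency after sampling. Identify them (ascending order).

fs/2 = 19.06 kHz.
81.28 kHz mod fs = 5.04 kHz.
5.04 kHz ≤ fs/2 = 19.06 kHz, appears at 5.04 kHz.
119.4 kHz mod fs = 5.04 kHz.
5.04 kHz ≤ fs/2 = 19.06 kHz, appears at 5.04 kHz.
16.72 kHz ≤ fs/2 = 19.06 kHz, passes unchanged.
115.04 kHz mod fs = 0.68 kHz.
0.68 kHz ≤ fs/2 = 19.06 kHz, appears at 0.68 kHz.
81.28 kHz and 119.4 kHz both map to 5.04 kHz.

81.28 kHz, 119.4 kHz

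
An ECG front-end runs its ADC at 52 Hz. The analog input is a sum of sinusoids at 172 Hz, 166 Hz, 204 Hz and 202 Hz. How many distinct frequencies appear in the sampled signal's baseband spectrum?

fs/2 = 26 Hz.
172 Hz mod fs = 16 Hz.
16 Hz ≤ fs/2 = 26 Hz, appears at 16 Hz.
166 Hz mod fs = 10 Hz.
10 Hz ≤ fs/2 = 26 Hz, appears at 10 Hz.
204 Hz mod fs = 48 Hz.
48 Hz > fs/2 = 26 Hz, folds to fs − 48 Hz = 4 Hz.
202 Hz mod fs = 46 Hz.
46 Hz > fs/2 = 26 Hz, folds to fs − 46 Hz = 6 Hz.
Distinct values: {4 Hz, 6 Hz, 10 Hz, 16 Hz} → 4.

4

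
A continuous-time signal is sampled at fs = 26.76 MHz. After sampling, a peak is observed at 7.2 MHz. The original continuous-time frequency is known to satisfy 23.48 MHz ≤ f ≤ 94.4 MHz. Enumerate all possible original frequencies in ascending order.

33.96 MHz, 46.32 MHz, 60.72 MHz, 73.08 MHz, 87.48 MHz

Frequencies that alias to 7.2 MHz are k·fs ± 7.2 MHz for integer k ≥ 0.
k=0: 7.2 MHz.
k=1: 19.56 MHz, 33.96 MHz.
k=2: 46.32 MHz, 60.72 MHz.
k=3: 73.08 MHz, 87.48 MHz.
k=4: 99.84 MHz, 114.24 MHz.
Within [23.48 MHz, 94.4 MHz]: 33.96 MHz, 46.32 MHz, 60.72 MHz, 73.08 MHz, 87.48 MHz.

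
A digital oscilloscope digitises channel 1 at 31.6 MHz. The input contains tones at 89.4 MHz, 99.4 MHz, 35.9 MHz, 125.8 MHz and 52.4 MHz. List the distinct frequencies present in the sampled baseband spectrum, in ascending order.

0.6 MHz, 4.3 MHz, 4.6 MHz, 5.4 MHz, 10.8 MHz

fs/2 = 15.8 MHz.
89.4 MHz mod fs = 26.2 MHz.
26.2 MHz > fs/2 = 15.8 MHz, folds to fs − 26.2 MHz = 5.4 MHz.
99.4 MHz mod fs = 4.6 MHz.
4.6 MHz ≤ fs/2 = 15.8 MHz, appears at 4.6 MHz.
35.9 MHz mod fs = 4.3 MHz.
4.3 MHz ≤ fs/2 = 15.8 MHz, appears at 4.3 MHz.
125.8 MHz mod fs = 31 MHz.
31 MHz > fs/2 = 15.8 MHz, folds to fs − 31 MHz = 0.6 MHz.
52.4 MHz mod fs = 20.8 MHz.
20.8 MHz > fs/2 = 15.8 MHz, folds to fs − 20.8 MHz = 10.8 MHz.
Distinct values: {0.6 MHz, 4.3 MHz, 4.6 MHz, 5.4 MHz, 10.8 MHz}.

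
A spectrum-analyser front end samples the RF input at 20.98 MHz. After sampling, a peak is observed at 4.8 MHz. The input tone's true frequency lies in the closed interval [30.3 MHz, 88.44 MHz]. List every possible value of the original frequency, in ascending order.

Frequencies that alias to 4.8 MHz are k·fs ± 4.8 MHz for integer k ≥ 0.
k=0: 4.8 MHz.
k=1: 16.18 MHz, 25.78 MHz.
k=2: 37.16 MHz, 46.76 MHz.
k=3: 58.14 MHz, 67.74 MHz.
k=4: 79.12 MHz, 88.72 MHz.
k=5: 100.1 MHz, 109.7 MHz.
Within [30.3 MHz, 88.44 MHz]: 37.16 MHz, 46.76 MHz, 58.14 MHz, 67.74 MHz, 79.12 MHz.

37.16 MHz, 46.76 MHz, 58.14 MHz, 67.74 MHz, 79.12 MHz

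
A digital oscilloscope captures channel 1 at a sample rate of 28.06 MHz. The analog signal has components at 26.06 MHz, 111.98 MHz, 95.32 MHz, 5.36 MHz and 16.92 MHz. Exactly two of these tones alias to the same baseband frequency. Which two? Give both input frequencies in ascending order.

fs/2 = 14.03 MHz.
26.06 MHz > fs/2 = 14.03 MHz, folds to fs − 26.06 MHz = 2 MHz.
111.98 MHz mod fs = 27.8 MHz.
27.8 MHz > fs/2 = 14.03 MHz, folds to fs − 27.8 MHz = 0.26 MHz.
95.32 MHz mod fs = 11.14 MHz.
11.14 MHz ≤ fs/2 = 14.03 MHz, appears at 11.14 MHz.
5.36 MHz ≤ fs/2 = 14.03 MHz, passes unchanged.
16.92 MHz > fs/2 = 14.03 MHz, folds to fs − 16.92 MHz = 11.14 MHz.
16.92 MHz and 95.32 MHz both map to 11.14 MHz.

16.92 MHz, 95.32 MHz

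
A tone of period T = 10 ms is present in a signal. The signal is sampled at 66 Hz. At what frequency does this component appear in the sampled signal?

T = 10 ms → f = 1/T = 100 Hz.
100 Hz mod fs = 34 Hz.
34 Hz > fs/2 = 33 Hz, folds to fs − 34 Hz = 32 Hz.

32 Hz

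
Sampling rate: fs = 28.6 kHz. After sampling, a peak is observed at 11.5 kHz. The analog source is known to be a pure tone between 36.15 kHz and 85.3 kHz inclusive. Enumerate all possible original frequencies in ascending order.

Frequencies that alias to 11.5 kHz are k·fs ± 11.5 kHz for integer k ≥ 0.
k=0: 11.5 kHz.
k=1: 17.1 kHz, 40.1 kHz.
k=2: 45.7 kHz, 68.7 kHz.
k=3: 74.3 kHz, 97.3 kHz.
k=4: 102.9 kHz, 125.9 kHz.
Within [36.15 kHz, 85.3 kHz]: 40.1 kHz, 45.7 kHz, 68.7 kHz, 74.3 kHz.

40.1 kHz, 45.7 kHz, 68.7 kHz, 74.3 kHz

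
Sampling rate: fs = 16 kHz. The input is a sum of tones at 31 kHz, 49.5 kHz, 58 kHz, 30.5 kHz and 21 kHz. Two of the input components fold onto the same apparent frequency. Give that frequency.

1.5 kHz

fs/2 = 8 kHz.
31 kHz mod fs = 15 kHz.
15 kHz > fs/2 = 8 kHz, folds to fs − 15 kHz = 1 kHz.
49.5 kHz mod fs = 1.5 kHz.
1.5 kHz ≤ fs/2 = 8 kHz, appears at 1.5 kHz.
58 kHz mod fs = 10 kHz.
10 kHz > fs/2 = 8 kHz, folds to fs − 10 kHz = 6 kHz.
30.5 kHz mod fs = 14.5 kHz.
14.5 kHz > fs/2 = 8 kHz, folds to fs − 14.5 kHz = 1.5 kHz.
21 kHz mod fs = 5 kHz.
5 kHz ≤ fs/2 = 8 kHz, appears at 5 kHz.
30.5 kHz and 49.5 kHz both map to 1.5 kHz.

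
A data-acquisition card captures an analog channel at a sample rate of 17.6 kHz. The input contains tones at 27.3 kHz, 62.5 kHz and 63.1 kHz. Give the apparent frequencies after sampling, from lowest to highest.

7.3 kHz, 7.9 kHz

fs/2 = 8.8 kHz.
27.3 kHz mod fs = 9.7 kHz.
9.7 kHz > fs/2 = 8.8 kHz, folds to fs − 9.7 kHz = 7.9 kHz.
62.5 kHz mod fs = 9.7 kHz.
9.7 kHz > fs/2 = 8.8 kHz, folds to fs − 9.7 kHz = 7.9 kHz.
63.1 kHz mod fs = 10.3 kHz.
10.3 kHz > fs/2 = 8.8 kHz, folds to fs − 10.3 kHz = 7.3 kHz.
Distinct values: {7.3 kHz, 7.9 kHz}.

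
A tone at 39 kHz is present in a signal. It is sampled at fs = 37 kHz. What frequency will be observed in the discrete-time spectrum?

39 kHz mod fs = 2 kHz.
2 kHz ≤ fs/2 = 18.5 kHz, appears at 2 kHz.

2 kHz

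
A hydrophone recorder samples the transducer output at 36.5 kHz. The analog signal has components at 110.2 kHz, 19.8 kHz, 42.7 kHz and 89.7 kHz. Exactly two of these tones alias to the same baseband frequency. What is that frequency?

fs/2 = 18.25 kHz.
110.2 kHz mod fs = 0.7 kHz.
0.7 kHz ≤ fs/2 = 18.25 kHz, appears at 0.7 kHz.
19.8 kHz > fs/2 = 18.25 kHz, folds to fs − 19.8 kHz = 16.7 kHz.
42.7 kHz mod fs = 6.2 kHz.
6.2 kHz ≤ fs/2 = 18.25 kHz, appears at 6.2 kHz.
89.7 kHz mod fs = 16.7 kHz.
16.7 kHz ≤ fs/2 = 18.25 kHz, appears at 16.7 kHz.
19.8 kHz and 89.7 kHz both map to 16.7 kHz.

16.7 kHz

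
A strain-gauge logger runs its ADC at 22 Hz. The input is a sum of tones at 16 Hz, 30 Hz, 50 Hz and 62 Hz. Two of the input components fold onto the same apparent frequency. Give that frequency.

fs/2 = 11 Hz.
16 Hz > fs/2 = 11 Hz, folds to fs − 16 Hz = 6 Hz.
30 Hz mod fs = 8 Hz.
8 Hz ≤ fs/2 = 11 Hz, appears at 8 Hz.
50 Hz mod fs = 6 Hz.
6 Hz ≤ fs/2 = 11 Hz, appears at 6 Hz.
62 Hz mod fs = 18 Hz.
18 Hz > fs/2 = 11 Hz, folds to fs − 18 Hz = 4 Hz.
16 Hz and 50 Hz both map to 6 Hz.

6 Hz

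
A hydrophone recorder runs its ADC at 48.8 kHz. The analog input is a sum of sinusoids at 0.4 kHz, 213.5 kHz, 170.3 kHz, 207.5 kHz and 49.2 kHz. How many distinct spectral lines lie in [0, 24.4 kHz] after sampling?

fs/2 = 24.4 kHz.
0.4 kHz ≤ fs/2 = 24.4 kHz, passes unchanged.
213.5 kHz mod fs = 18.3 kHz.
18.3 kHz ≤ fs/2 = 24.4 kHz, appears at 18.3 kHz.
170.3 kHz mod fs = 23.9 kHz.
23.9 kHz ≤ fs/2 = 24.4 kHz, appears at 23.9 kHz.
207.5 kHz mod fs = 12.3 kHz.
12.3 kHz ≤ fs/2 = 24.4 kHz, appears at 12.3 kHz.
49.2 kHz mod fs = 0.4 kHz.
0.4 kHz ≤ fs/2 = 24.4 kHz, appears at 0.4 kHz.
Distinct values: {0.4 kHz, 12.3 kHz, 18.3 kHz, 23.9 kHz} → 4.

4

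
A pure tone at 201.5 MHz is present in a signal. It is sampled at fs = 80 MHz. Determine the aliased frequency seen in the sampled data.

201.5 MHz mod fs = 41.5 MHz.
41.5 MHz > fs/2 = 40 MHz, folds to fs − 41.5 MHz = 38.5 MHz.

38.5 MHz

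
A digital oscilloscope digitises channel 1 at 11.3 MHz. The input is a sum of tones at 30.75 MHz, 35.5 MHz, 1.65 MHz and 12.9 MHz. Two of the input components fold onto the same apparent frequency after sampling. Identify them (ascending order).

12.9 MHz, 35.5 MHz

fs/2 = 5.65 MHz.
30.75 MHz mod fs = 8.15 MHz.
8.15 MHz > fs/2 = 5.65 MHz, folds to fs − 8.15 MHz = 3.15 MHz.
35.5 MHz mod fs = 1.6 MHz.
1.6 MHz ≤ fs/2 = 5.65 MHz, appears at 1.6 MHz.
1.65 MHz ≤ fs/2 = 5.65 MHz, passes unchanged.
12.9 MHz mod fs = 1.6 MHz.
1.6 MHz ≤ fs/2 = 5.65 MHz, appears at 1.6 MHz.
12.9 MHz and 35.5 MHz both map to 1.6 MHz.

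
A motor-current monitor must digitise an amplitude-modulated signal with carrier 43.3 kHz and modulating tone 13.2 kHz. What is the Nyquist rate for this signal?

AM sidebands sit at fc ± fm = 30.1 kHz and 56.5 kHz.
Highest-frequency component: 56.5 kHz.
Nyquist rate = 2 × 56.5 kHz = 113 kHz.

113 kHz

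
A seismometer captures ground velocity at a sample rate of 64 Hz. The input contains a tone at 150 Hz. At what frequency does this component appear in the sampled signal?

150 Hz mod fs = 22 Hz.
22 Hz ≤ fs/2 = 32 Hz, appears at 22 Hz.

22 Hz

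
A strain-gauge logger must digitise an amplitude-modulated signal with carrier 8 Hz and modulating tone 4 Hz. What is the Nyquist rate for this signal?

24 Hz

AM sidebands sit at fc ± fm = 4 Hz and 12 Hz.
Highest-frequency component: 12 Hz.
Nyquist rate = 2 × 12 Hz = 24 Hz.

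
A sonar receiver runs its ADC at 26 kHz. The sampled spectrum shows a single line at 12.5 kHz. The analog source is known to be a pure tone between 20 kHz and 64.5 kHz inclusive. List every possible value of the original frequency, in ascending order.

Frequencies that alias to 12.5 kHz are k·fs ± 12.5 kHz for integer k ≥ 0.
k=0: 12.5 kHz.
k=1: 13.5 kHz, 38.5 kHz.
k=2: 39.5 kHz, 64.5 kHz.
k=3: 65.5 kHz, 90.5 kHz.
Within [20 kHz, 64.5 kHz]: 38.5 kHz, 39.5 kHz, 64.5 kHz.

38.5 kHz, 39.5 kHz, 64.5 kHz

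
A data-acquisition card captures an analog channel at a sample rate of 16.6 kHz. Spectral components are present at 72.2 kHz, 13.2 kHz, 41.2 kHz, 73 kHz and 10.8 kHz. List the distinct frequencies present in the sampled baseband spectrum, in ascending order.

3.4 kHz, 5.8 kHz, 6.6 kHz, 8 kHz

fs/2 = 8.3 kHz.
72.2 kHz mod fs = 5.8 kHz.
5.8 kHz ≤ fs/2 = 8.3 kHz, appears at 5.8 kHz.
13.2 kHz > fs/2 = 8.3 kHz, folds to fs − 13.2 kHz = 3.4 kHz.
41.2 kHz mod fs = 8 kHz.
8 kHz ≤ fs/2 = 8.3 kHz, appears at 8 kHz.
73 kHz mod fs = 6.6 kHz.
6.6 kHz ≤ fs/2 = 8.3 kHz, appears at 6.6 kHz.
10.8 kHz > fs/2 = 8.3 kHz, folds to fs − 10.8 kHz = 5.8 kHz.
Distinct values: {3.4 kHz, 5.8 kHz, 6.6 kHz, 8 kHz}.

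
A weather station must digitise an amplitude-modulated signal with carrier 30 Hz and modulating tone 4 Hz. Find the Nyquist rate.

AM sidebands sit at fc ± fm = 26 Hz and 34 Hz.
Highest-frequency component: 34 Hz.
Nyquist rate = 2 × 34 Hz = 68 Hz.

68 Hz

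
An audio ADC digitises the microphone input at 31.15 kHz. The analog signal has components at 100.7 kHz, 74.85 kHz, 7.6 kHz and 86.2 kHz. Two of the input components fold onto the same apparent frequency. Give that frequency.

fs/2 = 15.575 kHz.
100.7 kHz mod fs = 7.25 kHz.
7.25 kHz ≤ fs/2 = 15.575 kHz, appears at 7.25 kHz.
74.85 kHz mod fs = 12.55 kHz.
12.55 kHz ≤ fs/2 = 15.575 kHz, appears at 12.55 kHz.
7.6 kHz ≤ fs/2 = 15.575 kHz, passes unchanged.
86.2 kHz mod fs = 23.9 kHz.
23.9 kHz > fs/2 = 15.575 kHz, folds to fs − 23.9 kHz = 7.25 kHz.
86.2 kHz and 100.7 kHz both map to 7.25 kHz.

7.25 kHz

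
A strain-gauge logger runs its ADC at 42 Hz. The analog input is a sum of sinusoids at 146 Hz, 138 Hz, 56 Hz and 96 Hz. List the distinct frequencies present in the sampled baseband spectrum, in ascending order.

12 Hz, 14 Hz, 20 Hz

fs/2 = 21 Hz.
146 Hz mod fs = 20 Hz.
20 Hz ≤ fs/2 = 21 Hz, appears at 20 Hz.
138 Hz mod fs = 12 Hz.
12 Hz ≤ fs/2 = 21 Hz, appears at 12 Hz.
56 Hz mod fs = 14 Hz.
14 Hz ≤ fs/2 = 21 Hz, appears at 14 Hz.
96 Hz mod fs = 12 Hz.
12 Hz ≤ fs/2 = 21 Hz, appears at 12 Hz.
Distinct values: {12 Hz, 14 Hz, 20 Hz}.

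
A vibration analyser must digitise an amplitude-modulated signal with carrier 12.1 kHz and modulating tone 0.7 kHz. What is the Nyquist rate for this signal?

25.6 kHz

AM sidebands sit at fc ± fm = 11.4 kHz and 12.8 kHz.
Highest-frequency component: 12.8 kHz.
Nyquist rate = 2 × 12.8 kHz = 25.6 kHz.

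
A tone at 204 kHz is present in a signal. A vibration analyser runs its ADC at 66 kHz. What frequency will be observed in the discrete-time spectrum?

6 kHz

204 kHz mod fs = 6 kHz.
6 kHz ≤ fs/2 = 33 kHz, appears at 6 kHz.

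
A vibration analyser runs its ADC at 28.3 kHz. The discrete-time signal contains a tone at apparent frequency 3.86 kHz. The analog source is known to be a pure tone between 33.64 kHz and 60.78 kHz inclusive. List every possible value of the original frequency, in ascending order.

Frequencies that alias to 3.86 kHz are k·fs ± 3.86 kHz for integer k ≥ 0.
k=0: 3.86 kHz.
k=1: 24.44 kHz, 32.16 kHz.
k=2: 52.74 kHz, 60.46 kHz.
k=3: 81.04 kHz, 88.76 kHz.
Within [33.64 kHz, 60.78 kHz]: 52.74 kHz, 60.46 kHz.

52.74 kHz, 60.46 kHz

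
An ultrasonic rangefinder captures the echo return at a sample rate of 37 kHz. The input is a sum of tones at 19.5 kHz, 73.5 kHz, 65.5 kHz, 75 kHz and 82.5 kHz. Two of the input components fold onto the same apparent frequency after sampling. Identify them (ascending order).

65.5 kHz, 82.5 kHz

fs/2 = 18.5 kHz.
19.5 kHz > fs/2 = 18.5 kHz, folds to fs − 19.5 kHz = 17.5 kHz.
73.5 kHz mod fs = 36.5 kHz.
36.5 kHz > fs/2 = 18.5 kHz, folds to fs − 36.5 kHz = 0.5 kHz.
65.5 kHz mod fs = 28.5 kHz.
28.5 kHz > fs/2 = 18.5 kHz, folds to fs − 28.5 kHz = 8.5 kHz.
75 kHz mod fs = 1 kHz.
1 kHz ≤ fs/2 = 18.5 kHz, appears at 1 kHz.
82.5 kHz mod fs = 8.5 kHz.
8.5 kHz ≤ fs/2 = 18.5 kHz, appears at 8.5 kHz.
65.5 kHz and 82.5 kHz both map to 8.5 kHz.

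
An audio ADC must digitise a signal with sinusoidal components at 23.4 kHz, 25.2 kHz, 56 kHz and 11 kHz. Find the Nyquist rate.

112 kHz

Highest-frequency component: 56 kHz.
Nyquist rate = 2 × 56 kHz = 112 kHz.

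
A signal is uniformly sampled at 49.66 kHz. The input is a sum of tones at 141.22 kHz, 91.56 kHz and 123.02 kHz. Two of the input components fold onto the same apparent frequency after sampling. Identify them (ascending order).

fs/2 = 24.83 kHz.
141.22 kHz mod fs = 41.9 kHz.
41.9 kHz > fs/2 = 24.83 kHz, folds to fs − 41.9 kHz = 7.76 kHz.
91.56 kHz mod fs = 41.9 kHz.
41.9 kHz > fs/2 = 24.83 kHz, folds to fs − 41.9 kHz = 7.76 kHz.
123.02 kHz mod fs = 23.7 kHz.
23.7 kHz ≤ fs/2 = 24.83 kHz, appears at 23.7 kHz.
91.56 kHz and 141.22 kHz both map to 7.76 kHz.

91.56 kHz, 141.22 kHz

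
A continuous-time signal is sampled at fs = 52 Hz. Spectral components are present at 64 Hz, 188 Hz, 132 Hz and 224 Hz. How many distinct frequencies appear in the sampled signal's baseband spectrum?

fs/2 = 26 Hz.
64 Hz mod fs = 12 Hz.
12 Hz ≤ fs/2 = 26 Hz, appears at 12 Hz.
188 Hz mod fs = 32 Hz.
32 Hz > fs/2 = 26 Hz, folds to fs − 32 Hz = 20 Hz.
132 Hz mod fs = 28 Hz.
28 Hz > fs/2 = 26 Hz, folds to fs − 28 Hz = 24 Hz.
224 Hz mod fs = 16 Hz.
16 Hz ≤ fs/2 = 26 Hz, appears at 16 Hz.
Distinct values: {12 Hz, 16 Hz, 20 Hz, 24 Hz} → 4.

4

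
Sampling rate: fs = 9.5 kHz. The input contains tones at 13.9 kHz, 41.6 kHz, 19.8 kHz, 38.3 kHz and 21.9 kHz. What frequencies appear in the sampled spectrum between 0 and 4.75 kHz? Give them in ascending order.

fs/2 = 4.75 kHz.
13.9 kHz mod fs = 4.4 kHz.
4.4 kHz ≤ fs/2 = 4.75 kHz, appears at 4.4 kHz.
41.6 kHz mod fs = 3.6 kHz.
3.6 kHz ≤ fs/2 = 4.75 kHz, appears at 3.6 kHz.
19.8 kHz mod fs = 0.8 kHz.
0.8 kHz ≤ fs/2 = 4.75 kHz, appears at 0.8 kHz.
38.3 kHz mod fs = 0.3 kHz.
0.3 kHz ≤ fs/2 = 4.75 kHz, appears at 0.3 kHz.
21.9 kHz mod fs = 2.9 kHz.
2.9 kHz ≤ fs/2 = 4.75 kHz, appears at 2.9 kHz.
Distinct values: {0.3 kHz, 0.8 kHz, 2.9 kHz, 3.6 kHz, 4.4 kHz}.

0.3 kHz, 0.8 kHz, 2.9 kHz, 3.6 kHz, 4.4 kHz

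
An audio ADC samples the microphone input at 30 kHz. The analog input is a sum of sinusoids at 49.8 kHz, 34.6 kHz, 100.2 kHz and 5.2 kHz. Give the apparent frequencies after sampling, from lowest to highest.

4.6 kHz, 5.2 kHz, 10.2 kHz

fs/2 = 15 kHz.
49.8 kHz mod fs = 19.8 kHz.
19.8 kHz > fs/2 = 15 kHz, folds to fs − 19.8 kHz = 10.2 kHz.
34.6 kHz mod fs = 4.6 kHz.
4.6 kHz ≤ fs/2 = 15 kHz, appears at 4.6 kHz.
100.2 kHz mod fs = 10.2 kHz.
10.2 kHz ≤ fs/2 = 15 kHz, appears at 10.2 kHz.
5.2 kHz ≤ fs/2 = 15 kHz, passes unchanged.
Distinct values: {4.6 kHz, 5.2 kHz, 10.2 kHz}.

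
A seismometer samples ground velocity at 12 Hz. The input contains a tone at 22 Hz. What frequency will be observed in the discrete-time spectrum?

22 Hz mod fs = 10 Hz.
10 Hz > fs/2 = 6 Hz, folds to fs − 10 Hz = 2 Hz.

2 Hz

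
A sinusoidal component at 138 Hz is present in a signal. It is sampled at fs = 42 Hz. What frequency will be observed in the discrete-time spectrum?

12 Hz

138 Hz mod fs = 12 Hz.
12 Hz ≤ fs/2 = 21 Hz, appears at 12 Hz.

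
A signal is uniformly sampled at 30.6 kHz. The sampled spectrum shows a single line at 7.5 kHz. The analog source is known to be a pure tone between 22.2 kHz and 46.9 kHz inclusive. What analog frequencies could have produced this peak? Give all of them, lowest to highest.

Frequencies that alias to 7.5 kHz are k·fs ± 7.5 kHz for integer k ≥ 0.
k=0: 7.5 kHz.
k=1: 23.1 kHz, 38.1 kHz.
k=2: 53.7 kHz, 68.7 kHz.
Within [22.2 kHz, 46.9 kHz]: 23.1 kHz, 38.1 kHz.

23.1 kHz, 38.1 kHz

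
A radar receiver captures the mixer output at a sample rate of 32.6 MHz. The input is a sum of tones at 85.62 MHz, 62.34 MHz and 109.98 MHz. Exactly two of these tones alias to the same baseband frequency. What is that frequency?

fs/2 = 16.3 MHz.
85.62 MHz mod fs = 20.42 MHz.
20.42 MHz > fs/2 = 16.3 MHz, folds to fs − 20.42 MHz = 12.18 MHz.
62.34 MHz mod fs = 29.74 MHz.
29.74 MHz > fs/2 = 16.3 MHz, folds to fs − 29.74 MHz = 2.86 MHz.
109.98 MHz mod fs = 12.18 MHz.
12.18 MHz ≤ fs/2 = 16.3 MHz, appears at 12.18 MHz.
85.62 MHz and 109.98 MHz both map to 12.18 MHz.

12.18 MHz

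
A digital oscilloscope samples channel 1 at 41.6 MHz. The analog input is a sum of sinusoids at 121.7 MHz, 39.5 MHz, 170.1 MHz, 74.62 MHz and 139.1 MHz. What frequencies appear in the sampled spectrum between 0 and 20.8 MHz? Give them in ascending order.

fs/2 = 20.8 MHz.
121.7 MHz mod fs = 38.5 MHz.
38.5 MHz > fs/2 = 20.8 MHz, folds to fs − 38.5 MHz = 3.1 MHz.
39.5 MHz > fs/2 = 20.8 MHz, folds to fs − 39.5 MHz = 2.1 MHz.
170.1 MHz mod fs = 3.7 MHz.
3.7 MHz ≤ fs/2 = 20.8 MHz, appears at 3.7 MHz.
74.62 MHz mod fs = 33.02 MHz.
33.02 MHz > fs/2 = 20.8 MHz, folds to fs − 33.02 MHz = 8.58 MHz.
139.1 MHz mod fs = 14.3 MHz.
14.3 MHz ≤ fs/2 = 20.8 MHz, appears at 14.3 MHz.
Distinct values: {2.1 MHz, 3.1 MHz, 3.7 MHz, 8.58 MHz, 14.3 MHz}.

2.1 MHz, 3.1 MHz, 3.7 MHz, 8.58 MHz, 14.3 MHz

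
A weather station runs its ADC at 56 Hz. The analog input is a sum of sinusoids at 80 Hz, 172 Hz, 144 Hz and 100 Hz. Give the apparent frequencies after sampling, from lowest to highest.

fs/2 = 28 Hz.
80 Hz mod fs = 24 Hz.
24 Hz ≤ fs/2 = 28 Hz, appears at 24 Hz.
172 Hz mod fs = 4 Hz.
4 Hz ≤ fs/2 = 28 Hz, appears at 4 Hz.
144 Hz mod fs = 32 Hz.
32 Hz > fs/2 = 28 Hz, folds to fs − 32 Hz = 24 Hz.
100 Hz mod fs = 44 Hz.
44 Hz > fs/2 = 28 Hz, folds to fs − 44 Hz = 12 Hz.
Distinct values: {4 Hz, 12 Hz, 24 Hz}.

4 Hz, 12 Hz, 24 Hz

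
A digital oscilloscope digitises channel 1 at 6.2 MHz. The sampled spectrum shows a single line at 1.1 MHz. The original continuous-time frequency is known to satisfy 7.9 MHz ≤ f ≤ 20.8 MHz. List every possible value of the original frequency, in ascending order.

Frequencies that alias to 1.1 MHz are k·fs ± 1.1 MHz for integer k ≥ 0.
k=0: 1.1 MHz.
k=1: 5.1 MHz, 7.3 MHz.
k=2: 11.3 MHz, 13.5 MHz.
k=3: 17.5 MHz, 19.7 MHz.
k=4: 23.7 MHz, 25.9 MHz.
Within [7.9 MHz, 20.8 MHz]: 11.3 MHz, 13.5 MHz, 17.5 MHz, 19.7 MHz.

11.3 MHz, 13.5 MHz, 17.5 MHz, 19.7 MHz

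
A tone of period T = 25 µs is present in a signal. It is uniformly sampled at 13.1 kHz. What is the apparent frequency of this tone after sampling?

T = 25 µs → f = 1/T = 40 kHz.
40 kHz mod fs = 0.7 kHz.
0.7 kHz ≤ fs/2 = 6.55 kHz, appears at 0.7 kHz.

0.7 kHz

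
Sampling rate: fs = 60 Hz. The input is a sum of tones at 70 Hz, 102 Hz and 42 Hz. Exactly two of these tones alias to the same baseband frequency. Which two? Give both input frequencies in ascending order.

42 Hz, 102 Hz

fs/2 = 30 Hz.
70 Hz mod fs = 10 Hz.
10 Hz ≤ fs/2 = 30 Hz, appears at 10 Hz.
102 Hz mod fs = 42 Hz.
42 Hz > fs/2 = 30 Hz, folds to fs − 42 Hz = 18 Hz.
42 Hz > fs/2 = 30 Hz, folds to fs − 42 Hz = 18 Hz.
42 Hz and 102 Hz both map to 18 Hz.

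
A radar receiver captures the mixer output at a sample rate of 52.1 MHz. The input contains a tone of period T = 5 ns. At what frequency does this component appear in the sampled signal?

8.4 MHz

T = 5 ns → f = 1/T = 200 MHz.
200 MHz mod fs = 43.7 MHz.
43.7 MHz > fs/2 = 26.05 MHz, folds to fs − 43.7 MHz = 8.4 MHz.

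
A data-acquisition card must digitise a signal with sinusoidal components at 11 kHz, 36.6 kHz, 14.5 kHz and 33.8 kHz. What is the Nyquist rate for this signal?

Highest-frequency component: 36.6 kHz.
Nyquist rate = 2 × 36.6 kHz = 73.2 kHz.

73.2 kHz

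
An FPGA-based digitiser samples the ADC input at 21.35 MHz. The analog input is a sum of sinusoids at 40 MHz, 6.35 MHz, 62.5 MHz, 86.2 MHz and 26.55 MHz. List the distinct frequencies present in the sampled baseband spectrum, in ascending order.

fs/2 = 10.675 MHz.
40 MHz mod fs = 18.65 MHz.
18.65 MHz > fs/2 = 10.675 MHz, folds to fs − 18.65 MHz = 2.7 MHz.
6.35 MHz ≤ fs/2 = 10.675 MHz, passes unchanged.
62.5 MHz mod fs = 19.8 MHz.
19.8 MHz > fs/2 = 10.675 MHz, folds to fs − 19.8 MHz = 1.55 MHz.
86.2 MHz mod fs = 0.8 MHz.
0.8 MHz ≤ fs/2 = 10.675 MHz, appears at 0.8 MHz.
26.55 MHz mod fs = 5.2 MHz.
5.2 MHz ≤ fs/2 = 10.675 MHz, appears at 5.2 MHz.
Distinct values: {0.8 MHz, 1.55 MHz, 2.7 MHz, 5.2 MHz, 6.35 MHz}.

0.8 MHz, 1.55 MHz, 2.7 MHz, 5.2 MHz, 6.35 MHz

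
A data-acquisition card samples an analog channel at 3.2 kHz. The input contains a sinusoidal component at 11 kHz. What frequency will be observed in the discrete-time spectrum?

11 kHz mod fs = 1.4 kHz.
1.4 kHz ≤ fs/2 = 1.6 kHz, appears at 1.4 kHz.

1.4 kHz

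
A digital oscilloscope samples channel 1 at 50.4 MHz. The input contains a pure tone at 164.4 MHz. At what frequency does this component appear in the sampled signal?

164.4 MHz mod fs = 13.2 MHz.
13.2 MHz ≤ fs/2 = 25.2 MHz, appears at 13.2 MHz.

13.2 MHz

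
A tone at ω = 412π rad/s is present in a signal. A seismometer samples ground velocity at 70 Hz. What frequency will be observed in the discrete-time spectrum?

4 Hz

ω = 412π rad/s → f = ω/(2π) = 206 Hz.
206 Hz mod fs = 66 Hz.
66 Hz > fs/2 = 35 Hz, folds to fs − 66 Hz = 4 Hz.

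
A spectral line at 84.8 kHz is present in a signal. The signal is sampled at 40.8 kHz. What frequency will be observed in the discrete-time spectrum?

84.8 kHz mod fs = 3.2 kHz.
3.2 kHz ≤ fs/2 = 20.4 kHz, appears at 3.2 kHz.

3.2 kHz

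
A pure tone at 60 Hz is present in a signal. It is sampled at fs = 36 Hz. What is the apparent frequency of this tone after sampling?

12 Hz

60 Hz mod fs = 24 Hz.
24 Hz > fs/2 = 18 Hz, folds to fs − 24 Hz = 12 Hz.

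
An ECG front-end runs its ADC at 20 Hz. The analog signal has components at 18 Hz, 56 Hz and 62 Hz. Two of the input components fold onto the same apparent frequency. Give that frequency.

fs/2 = 10 Hz.
18 Hz > fs/2 = 10 Hz, folds to fs − 18 Hz = 2 Hz.
56 Hz mod fs = 16 Hz.
16 Hz > fs/2 = 10 Hz, folds to fs − 16 Hz = 4 Hz.
62 Hz mod fs = 2 Hz.
2 Hz ≤ fs/2 = 10 Hz, appears at 2 Hz.
18 Hz and 62 Hz both map to 2 Hz.

2 Hz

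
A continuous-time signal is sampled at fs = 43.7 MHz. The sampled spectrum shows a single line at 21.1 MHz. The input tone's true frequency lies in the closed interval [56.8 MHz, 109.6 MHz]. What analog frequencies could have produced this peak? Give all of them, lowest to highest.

64.8 MHz, 66.3 MHz, 108.5 MHz

Frequencies that alias to 21.1 MHz are k·fs ± 21.1 MHz for integer k ≥ 0.
k=0: 21.1 MHz.
k=1: 22.6 MHz, 64.8 MHz.
k=2: 66.3 MHz, 108.5 MHz.
k=3: 110 MHz, 152.2 MHz.
Within [56.8 MHz, 109.6 MHz]: 64.8 MHz, 66.3 MHz, 108.5 MHz.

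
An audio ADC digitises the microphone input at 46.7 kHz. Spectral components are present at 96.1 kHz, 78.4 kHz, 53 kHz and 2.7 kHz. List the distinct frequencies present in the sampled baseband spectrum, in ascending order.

2.7 kHz, 6.3 kHz, 15 kHz

fs/2 = 23.35 kHz.
96.1 kHz mod fs = 2.7 kHz.
2.7 kHz ≤ fs/2 = 23.35 kHz, appears at 2.7 kHz.
78.4 kHz mod fs = 31.7 kHz.
31.7 kHz > fs/2 = 23.35 kHz, folds to fs − 31.7 kHz = 15 kHz.
53 kHz mod fs = 6.3 kHz.
6.3 kHz ≤ fs/2 = 23.35 kHz, appears at 6.3 kHz.
2.7 kHz ≤ fs/2 = 23.35 kHz, passes unchanged.
Distinct values: {2.7 kHz, 6.3 kHz, 15 kHz}.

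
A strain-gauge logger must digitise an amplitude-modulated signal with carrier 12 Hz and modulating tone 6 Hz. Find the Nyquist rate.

AM sidebands sit at fc ± fm = 6 Hz and 18 Hz.
Highest-frequency component: 18 Hz.
Nyquist rate = 2 × 18 Hz = 36 Hz.

36 Hz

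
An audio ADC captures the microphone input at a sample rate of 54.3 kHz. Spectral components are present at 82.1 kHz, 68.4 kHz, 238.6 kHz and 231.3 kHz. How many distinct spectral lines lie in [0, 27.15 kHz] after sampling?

3

fs/2 = 27.15 kHz.
82.1 kHz mod fs = 27.8 kHz.
27.8 kHz > fs/2 = 27.15 kHz, folds to fs − 27.8 kHz = 26.5 kHz.
68.4 kHz mod fs = 14.1 kHz.
14.1 kHz ≤ fs/2 = 27.15 kHz, appears at 14.1 kHz.
238.6 kHz mod fs = 21.4 kHz.
21.4 kHz ≤ fs/2 = 27.15 kHz, appears at 21.4 kHz.
231.3 kHz mod fs = 14.1 kHz.
14.1 kHz ≤ fs/2 = 27.15 kHz, appears at 14.1 kHz.
Distinct values: {14.1 kHz, 21.4 kHz, 26.5 kHz} → 3.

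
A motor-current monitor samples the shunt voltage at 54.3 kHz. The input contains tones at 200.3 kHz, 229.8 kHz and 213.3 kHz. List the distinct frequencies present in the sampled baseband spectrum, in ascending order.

fs/2 = 27.15 kHz.
200.3 kHz mod fs = 37.4 kHz.
37.4 kHz > fs/2 = 27.15 kHz, folds to fs − 37.4 kHz = 16.9 kHz.
229.8 kHz mod fs = 12.6 kHz.
12.6 kHz ≤ fs/2 = 27.15 kHz, appears at 12.6 kHz.
213.3 kHz mod fs = 50.4 kHz.
50.4 kHz > fs/2 = 27.15 kHz, folds to fs − 50.4 kHz = 3.9 kHz.
Distinct values: {3.9 kHz, 12.6 kHz, 16.9 kHz}.

3.9 kHz, 12.6 kHz, 16.9 kHz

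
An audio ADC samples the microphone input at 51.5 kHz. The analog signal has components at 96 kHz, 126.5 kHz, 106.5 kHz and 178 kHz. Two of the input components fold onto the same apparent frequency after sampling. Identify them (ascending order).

126.5 kHz, 178 kHz

fs/2 = 25.75 kHz.
96 kHz mod fs = 44.5 kHz.
44.5 kHz > fs/2 = 25.75 kHz, folds to fs − 44.5 kHz = 7 kHz.
126.5 kHz mod fs = 23.5 kHz.
23.5 kHz ≤ fs/2 = 25.75 kHz, appears at 23.5 kHz.
106.5 kHz mod fs = 3.5 kHz.
3.5 kHz ≤ fs/2 = 25.75 kHz, appears at 3.5 kHz.
178 kHz mod fs = 23.5 kHz.
23.5 kHz ≤ fs/2 = 25.75 kHz, appears at 23.5 kHz.
126.5 kHz and 178 kHz both map to 23.5 kHz.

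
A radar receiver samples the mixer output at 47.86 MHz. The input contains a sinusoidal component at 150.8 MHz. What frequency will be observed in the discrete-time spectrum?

7.22 MHz

150.8 MHz mod fs = 7.22 MHz.
7.22 MHz ≤ fs/2 = 23.93 MHz, appears at 7.22 MHz.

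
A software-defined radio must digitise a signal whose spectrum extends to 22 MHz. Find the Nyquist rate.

44 MHz

Nyquist rate = 2 × 22 MHz = 44 MHz.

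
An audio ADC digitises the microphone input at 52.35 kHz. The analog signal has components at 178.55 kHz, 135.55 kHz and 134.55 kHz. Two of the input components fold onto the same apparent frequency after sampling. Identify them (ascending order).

135.55 kHz, 178.55 kHz

fs/2 = 26.175 kHz.
178.55 kHz mod fs = 21.5 kHz.
21.5 kHz ≤ fs/2 = 26.175 kHz, appears at 21.5 kHz.
135.55 kHz mod fs = 30.85 kHz.
30.85 kHz > fs/2 = 26.175 kHz, folds to fs − 30.85 kHz = 21.5 kHz.
134.55 kHz mod fs = 29.85 kHz.
29.85 kHz > fs/2 = 26.175 kHz, folds to fs − 29.85 kHz = 22.5 kHz.
135.55 kHz and 178.55 kHz both map to 21.5 kHz.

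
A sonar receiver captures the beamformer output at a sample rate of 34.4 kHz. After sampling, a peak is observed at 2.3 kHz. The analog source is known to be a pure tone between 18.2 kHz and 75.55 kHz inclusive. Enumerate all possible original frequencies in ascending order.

32.1 kHz, 36.7 kHz, 66.5 kHz, 71.1 kHz

Frequencies that alias to 2.3 kHz are k·fs ± 2.3 kHz for integer k ≥ 0.
k=0: 2.3 kHz.
k=1: 32.1 kHz, 36.7 kHz.
k=2: 66.5 kHz, 71.1 kHz.
k=3: 100.9 kHz, 105.5 kHz.
Within [18.2 kHz, 75.55 kHz]: 32.1 kHz, 36.7 kHz, 66.5 kHz, 71.1 kHz.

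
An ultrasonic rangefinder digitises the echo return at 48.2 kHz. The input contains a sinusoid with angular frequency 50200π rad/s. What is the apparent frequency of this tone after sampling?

23.1 kHz

ω = 50200π rad/s → f = ω/(2π) = 25100 Hz = 25.1 kHz.
25.1 kHz > fs/2 = 24.1 kHz, folds to fs − 25.1 kHz = 23.1 kHz.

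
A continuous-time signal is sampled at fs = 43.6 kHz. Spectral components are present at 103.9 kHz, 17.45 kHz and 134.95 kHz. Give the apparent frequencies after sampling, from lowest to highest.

fs/2 = 21.8 kHz.
103.9 kHz mod fs = 16.7 kHz.
16.7 kHz ≤ fs/2 = 21.8 kHz, appears at 16.7 kHz.
17.45 kHz ≤ fs/2 = 21.8 kHz, passes unchanged.
134.95 kHz mod fs = 4.15 kHz.
4.15 kHz ≤ fs/2 = 21.8 kHz, appears at 4.15 kHz.
Distinct values: {4.15 kHz, 16.7 kHz, 17.45 kHz}.

4.15 kHz, 16.7 kHz, 17.45 kHz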